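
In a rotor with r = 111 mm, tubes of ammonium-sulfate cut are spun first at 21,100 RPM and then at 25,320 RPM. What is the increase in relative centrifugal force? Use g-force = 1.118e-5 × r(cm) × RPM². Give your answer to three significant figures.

r = 111 mm = 11.1 cm
RCF₁ = 1.118 × 10⁻⁵ × 11.1 × (21100)² = 1.118 × 10⁻⁵ × 11.1 × 445,210,000 ≈ 55,249.7 × g
RCF₂ = 1.118 × 10⁻⁵ × 11.1 × (25320)² = 1.118 × 10⁻⁵ × 11.1 × 641,102,400 ≈ 79,559.5 × g
Increase = 79,559.5 − 55,249.7 = 24,309.8

≈ 24300 g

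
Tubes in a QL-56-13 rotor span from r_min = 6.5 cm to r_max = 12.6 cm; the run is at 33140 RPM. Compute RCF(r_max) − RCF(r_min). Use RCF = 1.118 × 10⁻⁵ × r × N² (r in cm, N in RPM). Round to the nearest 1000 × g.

≈ 75000 ×g

RCF_max = 1.118 × 10⁻⁵ × 12.6 × (33140)² = 1.118 × 10⁻⁵ × 12.6 × 1,098,259,600 ≈ 154,709.6 × g
RCF_min = 1.118 × 10⁻⁵ × 6.5 × (33140)² = 1.118 × 10⁻⁵ × 6.5 × 1,098,259,600 ≈ 79,810.5 × g
ΔRCF = 154,709.6 − 79,810.5 = 74,899.1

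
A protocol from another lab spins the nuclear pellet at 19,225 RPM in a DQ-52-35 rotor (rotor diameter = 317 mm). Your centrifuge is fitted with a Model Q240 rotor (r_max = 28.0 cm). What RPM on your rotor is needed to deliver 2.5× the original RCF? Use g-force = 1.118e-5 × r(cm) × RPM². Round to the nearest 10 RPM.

22870 RPM

Original rotor: r = 317 mm / 2 = 158.5 mm = 15.85 cm
RCF_original = 1.118 × 10⁻⁵ × 15.85 × (19225)² = 1.118 × 10⁻⁵ × 15.85 × 369,600,625 ≈ 65,494.3 × g
Target RCF = 2.5 × 65,494.3 ≈ 163,735.8 × g
163,735.8 = 1.118 × 10⁻⁵ × 28 × N²
N² = 163,735.8 / (31.304 × 10⁻⁵) = 523,050,728
N ≈ √523,050,728 ≈ 22,870.3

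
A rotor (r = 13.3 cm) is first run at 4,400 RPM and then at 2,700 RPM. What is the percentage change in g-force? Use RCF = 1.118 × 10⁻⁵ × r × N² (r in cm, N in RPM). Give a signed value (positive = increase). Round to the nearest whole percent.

-62%

RCF ∝ N², so the ratio is (2700/4400)² = (0.613636)² = 0.3765.
Change = 0.3765 − 1 = -0.6235 → -62.3%.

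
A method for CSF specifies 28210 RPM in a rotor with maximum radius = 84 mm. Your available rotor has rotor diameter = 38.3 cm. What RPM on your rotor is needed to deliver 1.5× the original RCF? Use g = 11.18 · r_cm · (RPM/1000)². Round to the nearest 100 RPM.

≈ 22900 RPM

Original rotor: r = 84 mm = 8.4 cm
RCF_original = 11.18 × 8.4 × (28.21)² = 11.18 × 8.4 × 795.8041 ≈ 74,735.6 × g
Target RCF = 1.5 × 74,735.6 ≈ 112,103.4 × g
Your rotor: r = 38.3 / 2 = 19.15 cm
112,103.4 = 11.18 × 19.15 × (N/1000)²
(N/1000)² = 112,103.4 / 214.097 = 523.6103
N = 1000 × √523.6103 ≈ 22,882.5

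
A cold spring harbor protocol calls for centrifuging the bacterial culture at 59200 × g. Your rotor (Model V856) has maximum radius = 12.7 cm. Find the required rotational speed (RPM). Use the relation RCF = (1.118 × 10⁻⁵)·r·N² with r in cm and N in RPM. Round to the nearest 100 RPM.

N ≈ 20400 RPM

RCF = 1.118 × 10⁻⁵ × r × N²
59,200 = 1.118 × 10⁻⁵ × 12.7 × N²
N² = 59,200 / (14.1986 × 10⁻⁵) = 416,942,515
N ≈ √416,942,515 ≈ 20,419.2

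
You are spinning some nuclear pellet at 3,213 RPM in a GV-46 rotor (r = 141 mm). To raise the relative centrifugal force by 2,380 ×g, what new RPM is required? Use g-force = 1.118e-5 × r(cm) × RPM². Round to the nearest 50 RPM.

≈ 5050 RPM

r = 141 mm = 14.1 cm
Current RCF = 1.118 × 10⁻⁵ × 14.1 × (3213)² = 1.118 × 10⁻⁵ × 14.1 × 10,323,369 ≈ 1,627.4 × g
Target RCF = 1,627.4 + 2,380 = 4,007.4 × g
N² = 4,007.4 / (15.7638 × 10⁻⁵) = 25,421,535
N ≈ √25,421,535 ≈ 5,042.0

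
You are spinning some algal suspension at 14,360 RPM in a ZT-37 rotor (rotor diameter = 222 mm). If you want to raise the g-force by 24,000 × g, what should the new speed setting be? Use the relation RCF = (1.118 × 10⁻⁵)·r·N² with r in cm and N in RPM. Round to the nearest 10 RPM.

r = 222 mm / 2 = 111 mm = 11.1 cm
Current RCF = 1.118 × 10⁻⁵ × 11.1 × (14360)² = 1.118 × 10⁻⁵ × 11.1 × 206,209,600 ≈ 25,590.2 × g
Target RCF = 25,590.2 + 24,000 = 49,590.2 × g
N² = 49,590.2 / (12.4098 × 10⁻⁵) = 399,605,151
N ≈ √399,605,151 ≈ 19,990.1

N₂ ≈ 19990 RPM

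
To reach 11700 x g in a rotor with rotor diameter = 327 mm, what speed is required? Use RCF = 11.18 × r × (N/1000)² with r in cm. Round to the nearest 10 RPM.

r = 327 mm / 2 = 163.5 mm = 16.35 cm
11,700 = 11.18 × 16.35 × (N/1000)²
(N/1000)² = 11,700 / 182.793 = 64.00683
N = 1000 × √64.00683 ≈ 8,000.4

N ≈ 8000 RPM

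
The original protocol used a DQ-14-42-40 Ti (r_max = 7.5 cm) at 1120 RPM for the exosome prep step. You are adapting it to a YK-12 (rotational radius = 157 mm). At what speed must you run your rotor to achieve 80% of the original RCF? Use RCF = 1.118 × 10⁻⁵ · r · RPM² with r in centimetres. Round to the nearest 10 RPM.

RCF = 1.118 × 10⁻⁵ × r × N²
RCF_original = 1.118 × 10⁻⁵ × 7.5 × (1120)² = 1.118 × 10⁻⁵ × 7.5 × 1,254,400 ≈ 105.2 × g
Target RCF = 0.8 × 105.2 ≈ 84.2 × g
Your rotor: r = 157 mm = 15.7 cm
84.2 = 1.118 × 10⁻⁵ × 15.7 × N²
N² = 84.2 / (17.5526 × 10⁻⁵) = 479,701
N ≈ √479,701 ≈ 692.6

≈ 690 RPM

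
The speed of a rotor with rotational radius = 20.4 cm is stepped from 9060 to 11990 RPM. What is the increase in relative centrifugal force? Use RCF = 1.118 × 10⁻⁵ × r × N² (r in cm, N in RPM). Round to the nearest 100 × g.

RCF₁ = 1.118 × 10⁻⁵ × 20.4 × (9060)² = 1.118 × 10⁻⁵ × 20.4 × 82,083,600 ≈ 18,721 × g
RCF₂ = 1.118 × 10⁻⁵ × 20.4 × (11990)² = 1.118 × 10⁻⁵ × 20.4 × 143,760,100 ≈ 32,787.7 × g
Increase = 32,787.7 − 18,721 = 14,066.7

14100 × g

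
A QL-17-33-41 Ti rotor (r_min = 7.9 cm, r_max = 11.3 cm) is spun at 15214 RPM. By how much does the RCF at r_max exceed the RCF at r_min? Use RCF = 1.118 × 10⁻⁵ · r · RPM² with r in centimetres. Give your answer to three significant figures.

RCF_max = 1.118 × 10⁻⁵ × 11.3 × (15214)² = 1.118 × 10⁻⁵ × 11.3 × 231,465,796 ≈ 29,242 × g
RCF_min = 1.118 × 10⁻⁵ × 7.9 × (15214)² = 1.118 × 10⁻⁵ × 7.9 × 231,465,796 ≈ 20,443.5 × g
ΔRCF = 29,242 − 20,443.5 = 8,798.5

ΔRCF ≈ 8800 × g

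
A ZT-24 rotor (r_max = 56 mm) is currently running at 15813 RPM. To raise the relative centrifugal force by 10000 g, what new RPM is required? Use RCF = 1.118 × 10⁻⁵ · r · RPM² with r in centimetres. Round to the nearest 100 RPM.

r = 56 mm = 5.6 cm
Current RCF = 1.118 × 10⁻⁵ × 5.6 × (15813)² = 1.118 × 10⁻⁵ × 5.6 × 250,050,969 ≈ 15,655.2 × g
Target RCF = 15,655.2 + 10,000 = 25,655.2 × g
N² = 25,655.2 / (6.2608 × 10⁻⁵) = 409,775,109
N ≈ √409,775,109 ≈ 20,242.9

N₂ ≈ 20200 RPM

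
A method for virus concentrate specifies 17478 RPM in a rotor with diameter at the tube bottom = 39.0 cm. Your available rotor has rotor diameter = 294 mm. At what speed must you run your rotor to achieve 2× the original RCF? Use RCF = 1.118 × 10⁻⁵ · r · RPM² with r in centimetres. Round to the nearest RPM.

Original rotor: r = 39.0 / 2 = 19.5 cm
RCF = 1.118 × 10⁻⁵ × r × N²
RCF_original = 1.118 × 10⁻⁵ × 19.5 × (17478)² = 1.118 × 10⁻⁵ × 19.5 × 305,480,484 ≈ 66,597.8 × g
Target RCF = 2 × 66,597.8 ≈ 133,195.6 × g
Your rotor: r = 294 mm / 2 = 147 mm = 14.7 cm
133,195.6 = 1.118 × 10⁻⁵ × 14.7 × N²
N² = 133,195.6 / (16.4346 × 10⁻⁵) = 810,458,423
N ≈ √810,458,423 ≈ 28,468.6

28469 RPM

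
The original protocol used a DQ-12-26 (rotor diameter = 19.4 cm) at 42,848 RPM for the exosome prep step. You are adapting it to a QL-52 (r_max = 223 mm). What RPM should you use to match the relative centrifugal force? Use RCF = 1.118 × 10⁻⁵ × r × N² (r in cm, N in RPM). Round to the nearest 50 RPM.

≈ 28250 RPM

Original rotor: r = 19.4 / 2 = 9.7 cm
RCF_original = 1.118 × 10⁻⁵ × 9.7 × (42848)² = 1.118 × 10⁻⁵ × 9.7 × 1,835,951,104 ≈ 199,101.6 × g
Your rotor: r = 223 mm = 22.3 cm
199,101.6 = 1.118 × 10⁻⁵ × 22.3 × N²
N² = 199,101.6 / (24.9314 × 10⁻⁵) = 798,597,752
N ≈ √798,597,752 ≈ 28,259.5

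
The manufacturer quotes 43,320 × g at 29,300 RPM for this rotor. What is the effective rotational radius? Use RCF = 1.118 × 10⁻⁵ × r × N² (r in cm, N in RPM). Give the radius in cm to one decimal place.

RCF = 1.118 × 10⁻⁵ × r × N²
43320 = 1.118 × 10⁻⁵ × r × (29300)²
r = 43320 / (1.118 × 10⁻⁵ × 858,490,000) = 43320 / 9597.918 ≈ 4.513 cm

r ≈ 4.5 cm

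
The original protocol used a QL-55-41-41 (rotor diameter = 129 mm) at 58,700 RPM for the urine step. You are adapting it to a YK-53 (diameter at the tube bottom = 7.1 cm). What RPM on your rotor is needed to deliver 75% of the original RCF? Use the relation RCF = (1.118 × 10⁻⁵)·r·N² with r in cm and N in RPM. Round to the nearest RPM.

≈ 68523 RPM

Original rotor: r = 129 mm / 2 = 64.5 mm = 6.45 cm
RCF = 1.118 × 10⁻⁵ × r × N²
RCF_original = 1.118 × 10⁻⁵ × 6.45 × (58700)² = 1.118 × 10⁻⁵ × 6.45 × 3,445,690,000 ≈ 248,472.2 × g
Target RCF = 0.75 × 248,472.2 ≈ 186,354.2 × g
Your rotor: r = 7.1 / 2 = 3.55 cm
186,354.2 = 1.118 × 10⁻⁵ × 3.55 × N²
N² = 186,354.2 / (3.9689 × 10⁻⁵) = 4,695,361,435
N ≈ √4,695,361,435 ≈ 68,522.7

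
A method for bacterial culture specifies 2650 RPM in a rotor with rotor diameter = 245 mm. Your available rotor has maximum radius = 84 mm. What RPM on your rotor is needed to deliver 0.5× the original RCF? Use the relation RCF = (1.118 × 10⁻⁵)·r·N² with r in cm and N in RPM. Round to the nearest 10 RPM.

≈ 2260 RPM

Original rotor: r = 245 mm / 2 = 122.5 mm = 12.25 cm
RCF = 1.118 × 10⁻⁵ × r × N²
RCF_original = 1.118 × 10⁻⁵ × 12.25 × (2650)² = 1.118 × 10⁻⁵ × 12.25 × 7,022,500 ≈ 961.8 × g
Target RCF = 0.5 × 961.8 ≈ 480.9 × g
Your rotor: r = 84 mm = 8.4 cm
480.9 = 1.118 × 10⁻⁵ × 8.4 × N²
N² = 480.9 / (9.3912 × 10⁻⁵) = 5,120,751
N ≈ √5,120,751 ≈ 2,262.9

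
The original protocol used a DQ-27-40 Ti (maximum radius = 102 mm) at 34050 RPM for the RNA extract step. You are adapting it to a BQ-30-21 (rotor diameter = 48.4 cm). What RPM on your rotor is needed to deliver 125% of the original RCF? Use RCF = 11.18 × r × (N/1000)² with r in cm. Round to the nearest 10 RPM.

Original rotor: r = 102 mm = 10.2 cm
RCF_original = 11.18 × 10.2 × (34.05)² = 11.18 × 10.2 × 1,159.4025 ≈ 132,213.6 × g
Target RCF = 1.25 × 132,213.6 ≈ 165,267 × g
Your rotor: r = 48.4 / 2 = 24.2 cm
165,267 = 11.18 × 24.2 × (N/1000)²
(N/1000)² = 165,267 / 270.556 = 610.8421
N = 1000 × √610.8421 ≈ 24,715.2

24720 RPM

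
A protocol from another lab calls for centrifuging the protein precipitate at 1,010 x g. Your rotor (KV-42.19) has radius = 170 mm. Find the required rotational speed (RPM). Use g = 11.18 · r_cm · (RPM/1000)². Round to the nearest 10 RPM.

r = 170 mm = 17.0 cm
1,010 = 11.18 × 17 × (N/1000)²
(N/1000)² = 1,010 / 190.06 = 5.314111
N = 1000 × √5.314111 ≈ 2,305.2

2310 RPM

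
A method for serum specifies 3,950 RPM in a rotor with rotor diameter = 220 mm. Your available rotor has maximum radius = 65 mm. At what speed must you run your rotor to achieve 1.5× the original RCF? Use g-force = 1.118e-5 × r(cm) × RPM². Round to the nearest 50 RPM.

6300 RPM

Original rotor: r = 220 mm / 2 = 110 mm = 11 cm
RCF_original = 1.118 × 10⁻⁵ × 11 × (3950)² = 1.118 × 10⁻⁵ × 11 × 15,602,500 ≈ 1,918.8 × g
Target RCF = 1.5 × 1,918.8 ≈ 2,878.2 × g
Your rotor: r = 65 mm = 6.5 cm
2,878.2 = 1.118 × 10⁻⁵ × 6.5 × N²
N² = 2,878.2 / (7.267 × 10⁻⁵) = 39,606,440
N ≈ √39,606,440 ≈ 6,293.4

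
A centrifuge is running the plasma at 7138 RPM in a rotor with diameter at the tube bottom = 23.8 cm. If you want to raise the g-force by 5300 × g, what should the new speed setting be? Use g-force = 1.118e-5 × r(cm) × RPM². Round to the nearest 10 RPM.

N₂ ≈ 9530 RPM

r = 23.8 / 2 = 11.9 cm
Current RCF = 1.118 × 10⁻⁵ × 11.9 × (7138)² = 1.118 × 10⁻⁵ × 11.9 × 50,951,044 ≈ 6,778.6 × g
Target RCF = 6,778.6 + 5,300 = 12,078.6 × g
N² = 12,078.6 / (13.3042 × 10⁻⁵) = 90,787,871
N ≈ √90,787,871 ≈ 9,528.3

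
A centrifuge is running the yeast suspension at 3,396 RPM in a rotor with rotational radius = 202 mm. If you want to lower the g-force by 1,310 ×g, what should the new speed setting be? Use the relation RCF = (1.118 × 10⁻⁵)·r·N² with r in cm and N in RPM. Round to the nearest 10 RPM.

r = 202 mm = 20.2 cm
Current RCF = 1.118 × 10⁻⁵ × 20.2 × (3396)² = 1.118 × 10⁻⁵ × 20.2 × 11,532,816 ≈ 2,604.5 × g
Target RCF = 2,604.5 − 1,310 = 1,294.5 × g
N² = 1,294.5 / (22.5836 × 10⁻⁵) = 5,732,036
N ≈ √5,732,036 ≈ 2,394.2

≈ 2390 RPM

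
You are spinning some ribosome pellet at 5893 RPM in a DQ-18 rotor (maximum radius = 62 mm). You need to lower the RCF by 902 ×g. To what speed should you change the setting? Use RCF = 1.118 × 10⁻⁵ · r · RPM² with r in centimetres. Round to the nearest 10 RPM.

N₂ ≈ 4660 RPM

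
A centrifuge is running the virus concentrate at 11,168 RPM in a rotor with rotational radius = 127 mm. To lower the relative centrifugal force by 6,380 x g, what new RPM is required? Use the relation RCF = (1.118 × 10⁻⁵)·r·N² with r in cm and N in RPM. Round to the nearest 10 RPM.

r = 127 mm = 12.7 cm
Current RCF = 1.118 × 10⁻⁵ × 12.7 × (11168)² = 1.118 × 10⁻⁵ × 12.7 × 124,724,224 ≈ 17,709.1 × g
Target RCF = 17,709.1 − 6,380 = 11,329.1 × g
N² = 11,329.1 / (14.1986 × 10⁻⁵) = 79,790,261
N ≈ √79,790,261 ≈ 8,932.5

N₂ ≈ 8930 RPM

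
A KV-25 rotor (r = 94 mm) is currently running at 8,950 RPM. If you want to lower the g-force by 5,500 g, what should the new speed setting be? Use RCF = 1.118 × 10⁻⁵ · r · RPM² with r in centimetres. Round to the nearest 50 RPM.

5250 RPM

r = 94 mm = 9.4 cm
Current RCF = 1.118 × 10⁻⁵ × 9.4 × (8950)² = 1.118 × 10⁻⁵ × 9.4 × 80,102,500 ≈ 8,418.1 × g
Target RCF = 8,418.1 − 5,500 = 2,918.1 × g
N² = 2,918.1 / (10.5092 × 10⁻⁵) = 27,767,099
N ≈ √27,767,099 ≈ 5,269.4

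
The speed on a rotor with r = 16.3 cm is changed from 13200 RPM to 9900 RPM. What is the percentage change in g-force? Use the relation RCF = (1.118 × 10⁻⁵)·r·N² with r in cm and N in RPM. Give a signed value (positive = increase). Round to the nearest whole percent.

-44%

RCF ∝ N², so the ratio is (9900/13200)² = (0.750000)² = 0.5625.
Change = 0.5625 − 1 = -0.4375 → -43.8%.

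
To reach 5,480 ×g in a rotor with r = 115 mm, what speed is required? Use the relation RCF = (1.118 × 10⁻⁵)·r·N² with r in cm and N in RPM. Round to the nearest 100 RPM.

6500 RPM

r = 115 mm = 11.5 cm
RCF = 1.118 × 10⁻⁵ × r × N²
5,480 = 1.118 × 10⁻⁵ × 11.5 × N²
N² = 5,480 / (12.857 × 10⁻⁵) = 42,622,696
N ≈ √42,622,696 ≈ 6,528.6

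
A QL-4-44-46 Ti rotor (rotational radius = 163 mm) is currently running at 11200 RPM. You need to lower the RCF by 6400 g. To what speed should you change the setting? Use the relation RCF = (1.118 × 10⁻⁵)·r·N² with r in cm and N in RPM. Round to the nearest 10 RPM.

≈ 9500 RPM

r = 163 mm = 16.3 cm
Current RCF = 1.118 × 10⁻⁵ × 16.3 × (11200)² = 1.118 × 10⁻⁵ × 16.3 × 125,440,000 ≈ 22,859.4 × g
Target RCF = 22,859.4 − 6,400 = 16,459.4 × g
N² = 16,459.4 / (18.2234 × 10⁻⁵) = 90,320,138
N ≈ √90,320,138 ≈ 9,503.7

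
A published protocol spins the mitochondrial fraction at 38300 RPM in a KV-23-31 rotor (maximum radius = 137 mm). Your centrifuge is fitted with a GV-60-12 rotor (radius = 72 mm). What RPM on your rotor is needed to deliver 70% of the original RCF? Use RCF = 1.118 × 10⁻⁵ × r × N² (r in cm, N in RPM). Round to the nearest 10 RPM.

Original rotor: r = 137 mm = 13.7 cm
RCF_original = 1.118 × 10⁻⁵ × 13.7 × (38300)² = 1.118 × 10⁻⁵ × 13.7 × 1,466,890,000 ≈ 224,677.7 × g
Target RCF = 0.7 × 224,677.7 ≈ 157,274.4 × g
Your rotor: r = 72 mm = 7.2 cm
157,274.4 = 1.118 × 10⁻⁵ × 7.2 × N²
N² = 157,274.4 / (8.0496 × 10⁻⁵) = 1,953,816,339
N ≈ √1,953,816,339 ≈ 44,202.0

44200 RPM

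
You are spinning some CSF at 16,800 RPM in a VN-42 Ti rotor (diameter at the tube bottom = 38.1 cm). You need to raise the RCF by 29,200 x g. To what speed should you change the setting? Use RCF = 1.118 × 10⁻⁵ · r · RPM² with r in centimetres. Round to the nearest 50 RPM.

N₂ ≈ 20500 RPM

r = 38.1 / 2 = 19.05 cm
Current RCF = 1.118 × 10⁻⁵ × 19.05 × (16800)² = 1.118 × 10⁻⁵ × 19.05 × 282,240,000 ≈ 60,111.2 × g
Target RCF = 60,111.2 + 29,200 = 89,311.2 × g
N² = 89,311.2 / (21.2979 × 10⁻⁵) = 419,342,752
N ≈ √419,342,752 ≈ 20,477.9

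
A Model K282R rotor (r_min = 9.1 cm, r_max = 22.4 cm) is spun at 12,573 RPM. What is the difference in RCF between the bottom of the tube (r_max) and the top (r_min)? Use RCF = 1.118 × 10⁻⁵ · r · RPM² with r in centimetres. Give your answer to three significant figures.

23500 x g

ΔRCF = 1.118 × 10⁻⁵ × (r_max − r_min) × N² = 1.118 × 10⁻⁵ × 13.3 × 158,080,329 ≈ 23,505.6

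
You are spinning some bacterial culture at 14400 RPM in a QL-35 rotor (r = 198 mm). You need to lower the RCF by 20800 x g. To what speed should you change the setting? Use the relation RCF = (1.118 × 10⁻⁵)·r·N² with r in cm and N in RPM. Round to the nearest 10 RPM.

r = 198 mm = 19.8 cm
Current RCF = 1.118 × 10⁻⁵ × 19.8 × (14400)² = 1.118 × 10⁻⁵ × 19.8 × 207,360,000 ≈ 45,902 × g
Target RCF = 45,902 − 20,800 = 25,102 × g
N² = 25,102 / (22.1364 × 10⁻⁵) = 113,396,939
N ≈ √113,396,939 ≈ 10,648.8

10650 RPM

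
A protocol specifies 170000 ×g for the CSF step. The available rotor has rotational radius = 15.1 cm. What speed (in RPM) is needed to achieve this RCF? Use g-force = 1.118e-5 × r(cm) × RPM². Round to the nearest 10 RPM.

N ≈ 31730 RPM

170,000 = 1.118 × 10⁻⁵ × 15.1 × N²
N² = 170,000 / (16.8818 × 10⁻⁵) = 1,007,001,623
N ≈ √1,007,001,623 ≈ 31,733.3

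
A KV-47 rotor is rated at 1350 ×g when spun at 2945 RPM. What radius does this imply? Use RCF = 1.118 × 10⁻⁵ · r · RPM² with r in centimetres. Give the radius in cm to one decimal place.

r ≈ 13.9 cm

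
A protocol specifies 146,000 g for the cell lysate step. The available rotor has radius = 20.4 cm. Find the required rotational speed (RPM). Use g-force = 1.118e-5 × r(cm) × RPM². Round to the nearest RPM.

25301 RPM

RCF = 1.118 × 10⁻⁵ × r × N²
146,000 = 1.118 × 10⁻⁵ × 20.4 × N²
N² = 146,000 / (22.8072 × 10⁻⁵) = 640,148,725
N ≈ √640,148,725 ≈ 25,301.2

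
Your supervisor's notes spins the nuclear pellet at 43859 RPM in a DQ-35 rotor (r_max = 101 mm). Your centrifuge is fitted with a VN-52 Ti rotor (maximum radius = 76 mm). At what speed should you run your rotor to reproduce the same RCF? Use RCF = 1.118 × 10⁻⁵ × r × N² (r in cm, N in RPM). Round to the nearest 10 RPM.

Original rotor: r = 101 mm = 10.1 cm
RCF_original = 1.118 × 10⁻⁵ × 10.1 × (43859)² = 1.118 × 10⁻⁵ × 10.1 × 1,923,611,881 ≈ 217,210.4 × g
Your rotor: r = 76 mm = 7.6 cm
217,210.4 = 1.118 × 10⁻⁵ × 7.6 × N²
N² = 217,210.4 / (8.4968 × 10⁻⁵) = 2,556,378,872
N ≈ √2,556,378,872 ≈ 50,560.6

50560 RPM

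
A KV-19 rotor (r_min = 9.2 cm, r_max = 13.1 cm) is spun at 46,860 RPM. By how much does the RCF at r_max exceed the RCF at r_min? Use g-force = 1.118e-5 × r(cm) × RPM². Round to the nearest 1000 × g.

RCF_max = 1.118 × 10⁻⁵ × 13.1 × (46860)² = 1.118 × 10⁻⁵ × 13.1 × 2,195,859,600 ≈ 321,601.2 × g
RCF_min = 1.118 × 10⁻⁵ × 9.2 × (46860)² = 1.118 × 10⁻⁵ × 9.2 × 2,195,859,600 ≈ 225,857.3 × g
ΔRCF = 321,601.2 − 225,857.3 = 95,743.9

ΔRCF ≈ 96000 g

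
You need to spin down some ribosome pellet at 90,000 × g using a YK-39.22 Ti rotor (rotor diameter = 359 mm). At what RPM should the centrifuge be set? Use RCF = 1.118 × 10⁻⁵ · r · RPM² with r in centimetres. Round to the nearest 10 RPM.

r = 359 mm / 2 = 179.5 mm = 17.95 cm
RCF = 1.118 × 10⁻⁵ × r × N²
90,000 = 1.118 × 10⁻⁵ × 17.95 × N²
N² = 90,000 / (20.0681 × 10⁻⁵) = 448,472,950
N ≈ √448,472,950 ≈ 21,177.2

≈ 21180 RPM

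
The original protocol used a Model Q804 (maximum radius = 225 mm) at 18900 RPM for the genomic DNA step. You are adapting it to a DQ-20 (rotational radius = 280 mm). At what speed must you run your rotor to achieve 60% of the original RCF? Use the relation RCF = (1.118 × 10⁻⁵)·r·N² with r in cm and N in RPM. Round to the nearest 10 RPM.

13120 RPM

Original rotor: r = 225 mm = 22.5 cm
RCF = 1.118 × 10⁻⁵ × r × N²
RCF_original = 1.118 × 10⁻⁵ × 22.5 × (18900)² = 1.118 × 10⁻⁵ × 22.5 × 357,210,000 ≈ 89,856.2 × g
Target RCF = 0.6 × 89,856.2 ≈ 53,913.7 × g
Your rotor: r = 280 mm = 28.0 cm
53,913.7 = 1.118 × 10⁻⁵ × 28 × N²
N² = 53,913.7 / (31.304 × 10⁻⁵) = 172,226,233
N ≈ √172,226,233 ≈ 13,123.5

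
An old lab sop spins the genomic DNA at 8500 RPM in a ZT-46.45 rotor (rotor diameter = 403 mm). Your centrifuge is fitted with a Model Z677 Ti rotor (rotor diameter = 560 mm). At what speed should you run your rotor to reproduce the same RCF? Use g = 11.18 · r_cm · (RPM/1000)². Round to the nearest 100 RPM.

7200 RPM

Original rotor: r = 403 mm / 2 = 201.5 mm = 20.15 cm
RCF_original = 11.18 × 20.15 × (8.5)² = 11.18 × 20.15 × 72.25 ≈ 16,276.3 × g
Your rotor: r = 560 mm / 2 = 280 mm = 28 cm
16,276.3 = 11.18 × 28 × (N/1000)²
(N/1000)² = 16,276.3 / 313.04 = 51.99431
N = 1000 × √51.99431 ≈ 7,210.7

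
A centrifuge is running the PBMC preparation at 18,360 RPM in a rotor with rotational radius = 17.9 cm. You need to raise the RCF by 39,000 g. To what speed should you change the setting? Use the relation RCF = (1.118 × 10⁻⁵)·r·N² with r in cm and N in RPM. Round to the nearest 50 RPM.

Current RCF = 1.118 × 10⁻⁵ × 17.9 × (18360)² = 1.118 × 10⁻⁵ × 17.9 × 337,089,600 ≈ 67,459 × g
Target RCF = 67,459 + 39,000 = 106,459 × g
N² = 106,459 / (20.0122 × 10⁻⁵) = 531,970,498
N ≈ √531,970,498 ≈ 23,064.5

23050 RPM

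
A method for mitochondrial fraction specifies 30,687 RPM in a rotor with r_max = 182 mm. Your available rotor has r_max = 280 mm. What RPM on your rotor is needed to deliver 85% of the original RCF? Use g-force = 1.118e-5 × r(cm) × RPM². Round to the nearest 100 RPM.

Original rotor: r = 182 mm = 18.2 cm
RCF_original = 1.118 × 10⁻⁵ × 18.2 × (30687)² = 1.118 × 10⁻⁵ × 18.2 × 941,691,969 ≈ 191,611.7 × g
Target RCF = 0.85 × 191,611.7 ≈ 162,869.9 × g
Your rotor: r = 280 mm = 28.0 cm
162,869.9 = 1.118 × 10⁻⁵ × 28 × N²
N² = 162,869.9 / (31.304 × 10⁻⁵) = 520,284,628
N ≈ √520,284,628 ≈ 22,809.7

≈ 22800 RPM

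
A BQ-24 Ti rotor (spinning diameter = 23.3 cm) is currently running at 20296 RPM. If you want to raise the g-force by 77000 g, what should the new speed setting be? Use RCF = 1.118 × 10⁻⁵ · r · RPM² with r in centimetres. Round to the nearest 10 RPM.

≈ 31670 RPM

r = 23.3 / 2 = 11.65 cm
Current RCF = 1.118 × 10⁻⁵ × 11.65 × (20296)² = 1.118 × 10⁻⁵ × 11.65 × 411,927,616 ≈ 53,652.3 × g
Target RCF = 53,652.3 + 77,000 = 130,652.3 × g
N² = 130,652.3 / (13.0247 × 10⁻⁵) = 1,003,111,780
N ≈ √1,003,111,780 ≈ 31,671.9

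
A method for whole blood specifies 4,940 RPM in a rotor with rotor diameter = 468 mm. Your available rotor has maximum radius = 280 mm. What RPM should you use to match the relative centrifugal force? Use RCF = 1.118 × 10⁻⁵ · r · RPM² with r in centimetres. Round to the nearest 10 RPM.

4520 RPM

Original rotor: r = 468 mm / 2 = 234 mm = 23.4 cm
RCF_original = 1.118 × 10⁻⁵ × 23.4 × (4940)² = 1.118 × 10⁻⁵ × 23.4 × 24,403,600 ≈ 6,384.3 × g
Your rotor: r = 280 mm = 28.0 cm
6,384.3 = 1.118 × 10⁻⁵ × 28 × N²
N² = 6,384.3 / (31.304 × 10⁻⁵) = 20,394,518
N ≈ √20,394,518 ≈ 4,516.0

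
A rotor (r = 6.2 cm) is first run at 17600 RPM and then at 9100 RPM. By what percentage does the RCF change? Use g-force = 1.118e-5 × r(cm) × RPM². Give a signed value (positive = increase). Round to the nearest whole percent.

-73%

RCF ∝ N², so the ratio is (9100/17600)² = (0.517045)² = 0.2673.
Change = 0.2673 − 1 = -0.7327 → -73.3%.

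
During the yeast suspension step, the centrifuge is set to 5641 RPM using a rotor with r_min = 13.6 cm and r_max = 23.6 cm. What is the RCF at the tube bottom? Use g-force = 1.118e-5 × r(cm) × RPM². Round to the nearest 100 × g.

Use r_max = 23.6 cm.
RCF = 1.118 × 10⁻⁵ × r × N²
RCF = 1.118 × 10⁻⁵ × 23.6 × (5641)² = 1.118 × 10⁻⁵ × 23.6 × 31,820,881 ≈ 8,395.9 × g

≈ 8400 ×g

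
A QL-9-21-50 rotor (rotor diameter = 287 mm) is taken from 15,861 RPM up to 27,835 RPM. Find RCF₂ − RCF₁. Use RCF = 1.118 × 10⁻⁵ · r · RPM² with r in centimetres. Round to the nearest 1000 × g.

r = 287 mm / 2 = 143.5 mm = 14.35 cm
RCF₁ = 1.118 × 10⁻⁵ × 14.35 × (15861)² = 1.118 × 10⁻⁵ × 14.35 × 251,571,321 ≈ 40,360.3 × g
RCF₂ = 1.118 × 10⁻⁵ × 14.35 × (27835)² = 1.118 × 10⁻⁵ × 14.35 × 774,787,225 ≈ 124,301.4 × g
Increase = 124,301.4 − 40,360.3 = 83,941.1

84000 x g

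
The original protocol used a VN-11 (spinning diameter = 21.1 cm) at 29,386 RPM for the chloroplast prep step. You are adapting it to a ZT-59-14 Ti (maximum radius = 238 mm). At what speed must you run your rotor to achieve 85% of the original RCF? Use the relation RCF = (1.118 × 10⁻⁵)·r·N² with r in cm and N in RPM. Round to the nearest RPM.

≈ 18038 RPM

Original rotor: r = 21.1 / 2 = 10.55 cm
RCF = 1.118 × 10⁻⁵ × r × N²
RCF_original = 1.118 × 10⁻⁵ × 10.55 × (29386)² = 1.118 × 10⁻⁵ × 10.55 × 863,536,996 ≈ 101,853.3 × g
Target RCF = 0.85 × 101,853.3 ≈ 86,575.3 × g
Your rotor: r = 238 mm = 23.8 cm
86,575.3 = 1.118 × 10⁻⁵ × 23.8 × N²
N² = 86,575.3 / (26.6084 × 10⁻⁵) = 325,368,305
N ≈ √325,368,305 ≈ 18,038.0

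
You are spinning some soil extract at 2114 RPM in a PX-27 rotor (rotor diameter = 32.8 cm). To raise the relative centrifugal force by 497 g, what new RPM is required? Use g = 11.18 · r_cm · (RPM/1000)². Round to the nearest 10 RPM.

N₂ ≈ 2680 RPM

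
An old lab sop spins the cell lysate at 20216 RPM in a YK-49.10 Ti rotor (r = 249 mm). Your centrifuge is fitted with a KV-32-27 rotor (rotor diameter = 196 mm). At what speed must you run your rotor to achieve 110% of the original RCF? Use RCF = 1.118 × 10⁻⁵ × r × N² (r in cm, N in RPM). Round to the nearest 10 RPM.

Original rotor: r = 249 mm = 24.9 cm
RCF_original = 1.118 × 10⁻⁵ × 24.9 × (20216)² = 1.118 × 10⁻⁵ × 24.9 × 408,686,656 ≈ 113,771 × g
Target RCF = 1.1 × 113,771 ≈ 125,148.1 × g
Your rotor: r = 196 mm / 2 = 98 mm = 9.8 cm
125,148.1 = 1.118 × 10⁻⁵ × 9.8 × N²
N² = 125,148.1 / (10.9564 × 10⁻⁵) = 1,142,237,414
N ≈ √1,142,237,414 ≈ 33,797.0

33800 RPM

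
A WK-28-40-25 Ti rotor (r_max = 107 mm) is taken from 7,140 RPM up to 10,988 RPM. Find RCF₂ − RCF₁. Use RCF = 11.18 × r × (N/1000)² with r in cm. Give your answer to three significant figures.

≈ 8340 ×g

r = 107 mm = 10.7 cm
RCF₁ = 11.18 × 10.7 × (7.14)² = 11.18 × 10.7 × 50.9796 ≈ 6,098.5 × g
RCF₂ = 11.18 × 10.7 × (10.988)² = 11.18 × 10.7 × 120.736144 ≈ 14,443.2 × g
Increase = 14,443.2 − 6,098.5 = 8,344.7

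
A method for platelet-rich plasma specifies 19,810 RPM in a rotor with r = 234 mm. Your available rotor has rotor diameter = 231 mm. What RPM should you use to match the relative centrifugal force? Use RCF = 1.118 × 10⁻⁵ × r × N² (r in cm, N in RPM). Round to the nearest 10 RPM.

Original rotor: r = 234 mm = 23.4 cm
RCF = 1.118 × 10⁻⁵ × r × N²
RCF_original = 1.118 × 10⁻⁵ × 23.4 × (19810)² = 1.118 × 10⁻⁵ × 23.4 × 392,436,100 ≈ 102,666 × g
Your rotor: r = 231 mm / 2 = 115.5 mm = 11.55 cm
102,666 = 1.118 × 10⁻⁵ × 11.55 × N²
N² = 102,666 / (12.9129 × 10⁻⁵) = 795,065,400
N ≈ √795,065,400 ≈ 28,196.9

≈ 28200 RPM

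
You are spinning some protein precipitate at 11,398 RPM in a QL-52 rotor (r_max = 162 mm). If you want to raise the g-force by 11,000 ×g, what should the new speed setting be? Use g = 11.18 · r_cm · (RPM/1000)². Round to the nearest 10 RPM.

≈ 13810 RPM

r = 162 mm = 16.2 cm
Current RCF = 11.18 × 16.2 × (11.398)² = 11.18 × 16.2 × 129.914404 ≈ 23,529.6 × g
Target RCF = 23,529.6 + 11,000 = 34,529.6 × g
(N/1000)² = 34,529.6 / 181.116 = 190.6491
N = 1000 × √190.6491 ≈ 13,807.6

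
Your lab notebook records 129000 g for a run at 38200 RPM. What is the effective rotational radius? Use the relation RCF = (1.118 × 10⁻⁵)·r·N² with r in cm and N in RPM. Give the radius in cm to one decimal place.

RCF = 1.118 × 10⁻⁵ × r × N²
129000 = 1.118 × 10⁻⁵ × r × (38200)²
r = 129000 / (1.118 × 10⁻⁵ × 1,459,240,000) = 129000 / 16314.3 ≈ 7.907 cm

7.9 cm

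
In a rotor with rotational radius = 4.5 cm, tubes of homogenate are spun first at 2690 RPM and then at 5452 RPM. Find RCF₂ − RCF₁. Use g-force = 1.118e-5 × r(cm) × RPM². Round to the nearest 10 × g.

≈ 1130 × g

RCF₁ = 1.118 × 10⁻⁵ × 4.5 × (2690)² = 1.118 × 10⁻⁵ × 4.5 × 7,236,100 ≈ 364 × g
RCF₂ = 1.118 × 10⁻⁵ × 4.5 × (5452)² = 1.118 × 10⁻⁵ × 4.5 × 29,724,304 ≈ 1,495.4 × g
Increase = 1,495.4 − 364 = 1,131.4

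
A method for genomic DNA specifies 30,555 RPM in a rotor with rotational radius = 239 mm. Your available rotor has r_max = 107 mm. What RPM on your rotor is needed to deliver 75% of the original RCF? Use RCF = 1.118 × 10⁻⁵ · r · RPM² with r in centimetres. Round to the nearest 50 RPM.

≈ 39550 RPM

Original rotor: r = 239 mm = 23.9 cm
RCF_original = 1.118 × 10⁻⁵ × 23.9 × (30555)² = 1.118 × 10⁻⁵ × 23.9 × 933,608,025 ≈ 249,461.9 × g
Target RCF = 0.75 × 249,461.9 ≈ 187,096.4 × g
Your rotor: r = 107 mm = 10.7 cm
187,096.4 = 1.118 × 10⁻⁵ × 10.7 × N²
N² = 187,096.4 / (11.9626 × 10⁻⁵) = 1,564,011,168
N ≈ √1,564,011,168 ≈ 39,547.6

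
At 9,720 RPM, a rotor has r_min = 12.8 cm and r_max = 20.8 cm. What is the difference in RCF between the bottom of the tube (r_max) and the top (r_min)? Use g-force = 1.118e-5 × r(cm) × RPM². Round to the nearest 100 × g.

≈ 8500 ×g

RCF_max = 1.118 × 10⁻⁵ × 20.8 × (9720)² = 1.118 × 10⁻⁵ × 20.8 × 94,478,400 ≈ 21,970.4 × g
RCF_min = 1.118 × 10⁻⁵ × 12.8 × (9720)² = 1.118 × 10⁻⁵ × 12.8 × 94,478,400 ≈ 13,520.2 × g
ΔRCF = 21,970.4 − 13,520.2 = 8,450.2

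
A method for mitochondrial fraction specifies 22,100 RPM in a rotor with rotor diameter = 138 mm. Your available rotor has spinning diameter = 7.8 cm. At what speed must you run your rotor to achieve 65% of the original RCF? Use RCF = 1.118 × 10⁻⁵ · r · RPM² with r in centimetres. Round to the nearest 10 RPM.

Original rotor: r = 138 mm / 2 = 69 mm = 6.9 cm
RCF_original = 1.118 × 10⁻⁵ × 6.9 × (22100)² = 1.118 × 10⁻⁵ × 6.9 × 488,410,000 ≈ 37,676.9 × g
Target RCF = 0.65 × 37,676.9 ≈ 24,490 × g
Your rotor: r = 7.8 / 2 = 3.9 cm
24,490 = 1.118 × 10⁻⁵ × 3.9 × N²
N² = 24,490 / (4.3602 × 10⁻⁵) = 561,671,483
N ≈ √561,671,483 ≈ 23,699.6

≈ 23700 RPM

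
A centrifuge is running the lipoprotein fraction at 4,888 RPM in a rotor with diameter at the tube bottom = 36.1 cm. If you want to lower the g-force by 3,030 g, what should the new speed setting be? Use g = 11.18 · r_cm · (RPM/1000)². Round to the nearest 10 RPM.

r = 36.1 / 2 = 18.05 cm
Current RCF = 11.18 × 18.05 × (4.888)² = 11.18 × 18.05 × 23.892544 ≈ 4,821.5 × g
Target RCF = 4,821.5 − 3,030 = 1,791.5 × g
(N/1000)² = 1,791.5 / 201.799 = 8.877646
N = 1000 × √8.877646 ≈ 2,979.5

≈ 2980 RPM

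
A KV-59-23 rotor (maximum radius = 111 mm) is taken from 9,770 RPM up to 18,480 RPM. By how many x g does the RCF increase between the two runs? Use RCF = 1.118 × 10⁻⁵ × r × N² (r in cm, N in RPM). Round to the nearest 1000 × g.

r = 111 mm = 11.1 cm
RCF₁ = 1.118 × 10⁻⁵ × 11.1 × (9770)² = 1.118 × 10⁻⁵ × 11.1 × 95,452,900 ≈ 11,845.5 × g
RCF₂ = 1.118 × 10⁻⁵ × 11.1 × (18480)² = 1.118 × 10⁻⁵ × 11.1 × 341,510,400 ≈ 42,380.8 × g
Increase = 42,380.8 − 11,845.5 = 30,535.3

31000 x g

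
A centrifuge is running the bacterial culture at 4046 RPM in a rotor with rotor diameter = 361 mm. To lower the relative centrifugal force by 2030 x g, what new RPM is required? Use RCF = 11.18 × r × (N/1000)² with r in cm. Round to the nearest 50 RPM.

r = 361 mm / 2 = 180.5 mm = 18.05 cm
Current RCF = 11.18 × 18.05 × (4.046)² = 11.18 × 18.05 × 16.370116 ≈ 3,303.5 × g
Target RCF = 3,303.5 − 2,030 = 1,273.5 × g
(N/1000)² = 1,273.5 / 201.799 = 6.310735
N = 1000 × √6.310735 ≈ 2,512.1

N₂ ≈ 2500 RPM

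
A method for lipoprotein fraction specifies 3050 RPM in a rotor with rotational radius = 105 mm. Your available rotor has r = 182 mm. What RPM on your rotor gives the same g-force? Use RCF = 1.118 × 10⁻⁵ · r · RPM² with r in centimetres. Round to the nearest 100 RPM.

Original rotor: r = 105 mm = 10.5 cm
RCF_original = 1.118 × 10⁻⁵ × 10.5 × (3050)² = 1.118 × 10⁻⁵ × 10.5 × 9,302,500 ≈ 1,092 × g
Your rotor: r = 182 mm = 18.2 cm
1,092 = 1.118 × 10⁻⁵ × 18.2 × N²
N² = 1,092 / (20.3476 × 10⁻⁵) = 5,366,726
N ≈ √5,366,726 ≈ 2,316.6

≈ 2300 RPM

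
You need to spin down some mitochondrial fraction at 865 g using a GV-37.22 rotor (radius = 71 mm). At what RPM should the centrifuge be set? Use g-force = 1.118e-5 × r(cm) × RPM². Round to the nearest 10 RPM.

N ≈ 3300 RPM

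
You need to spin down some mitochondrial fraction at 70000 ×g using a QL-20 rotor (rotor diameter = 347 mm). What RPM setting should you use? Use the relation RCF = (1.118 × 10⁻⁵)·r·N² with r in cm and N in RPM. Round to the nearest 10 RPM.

19000 RPM

r = 347 mm / 2 = 173.5 mm = 17.35 cm
RCF = 1.118 × 10⁻⁵ × r × N²
70,000 = 1.118 × 10⁻⁵ × 17.35 × N²
N² = 70,000 / (19.3973 × 10⁻⁵) = 360,874,967
N ≈ √360,874,967 ≈ 18,996.7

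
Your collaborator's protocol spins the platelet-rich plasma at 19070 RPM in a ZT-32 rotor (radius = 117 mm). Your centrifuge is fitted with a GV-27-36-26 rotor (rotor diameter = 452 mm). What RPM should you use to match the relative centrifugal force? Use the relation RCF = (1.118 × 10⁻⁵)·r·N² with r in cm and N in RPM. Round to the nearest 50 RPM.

Original rotor: r = 117 mm = 11.7 cm
RCF_original = 1.118 × 10⁻⁵ × 11.7 × (19070)² = 1.118 × 10⁻⁵ × 11.7 × 363,664,900 ≈ 47,569.6 × g
Your rotor: r = 452 mm / 2 = 226 mm = 22.6 cm
47,569.6 = 1.118 × 10⁻⁵ × 22.6 × N²
N² = 47,569.6 / (25.2668 × 10⁻⁵) = 188,269,191
N ≈ √188,269,191 ≈ 13,721.1

≈ 13700 RPM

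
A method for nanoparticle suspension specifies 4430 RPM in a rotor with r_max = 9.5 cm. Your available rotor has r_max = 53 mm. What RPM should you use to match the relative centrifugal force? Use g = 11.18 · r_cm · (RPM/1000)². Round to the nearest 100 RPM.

RCF_original = 11.18 × 9.5 × (4.43)² = 11.18 × 9.5 × 19.6249 ≈ 2,084.4 × g
Your rotor: r = 53 mm = 5.3 cm
2,084.4 = 11.18 × 5.3 × (N/1000)²
(N/1000)² = 2,084.4 / 59.254 = 35.17737
N = 1000 × √35.17737 ≈ 5,931.1

5900 RPM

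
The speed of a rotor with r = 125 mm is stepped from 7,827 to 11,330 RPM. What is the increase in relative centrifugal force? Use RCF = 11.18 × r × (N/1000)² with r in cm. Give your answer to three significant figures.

≈ 9380 x g

r = 125 mm = 12.5 cm
RCF₁ = 11.18 × 12.5 × (7.827)² = 11.18 × 12.5 × 61.261929 ≈ 8,561.4 × g
RCF₂ = 11.18 × 12.5 × (11.33)² = 11.18 × 12.5 × 128.3689 ≈ 17,939.6 × g
Increase = 17,939.6 − 8,561.4 = 9,378.2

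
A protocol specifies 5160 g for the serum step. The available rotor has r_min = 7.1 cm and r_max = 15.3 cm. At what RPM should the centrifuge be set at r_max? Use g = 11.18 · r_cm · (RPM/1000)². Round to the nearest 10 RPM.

Use r_max = 15.3 cm.
5,160 = 11.18 × 15.3 × (N/1000)²
(N/1000)² = 5,160 / 171.054 = 30.16591
N = 1000 × √30.16591 ≈ 5,492.4

5490 RPM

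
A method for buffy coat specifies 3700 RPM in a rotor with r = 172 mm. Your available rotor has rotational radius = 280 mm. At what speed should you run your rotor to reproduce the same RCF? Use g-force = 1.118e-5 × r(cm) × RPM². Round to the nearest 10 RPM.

2900 RPM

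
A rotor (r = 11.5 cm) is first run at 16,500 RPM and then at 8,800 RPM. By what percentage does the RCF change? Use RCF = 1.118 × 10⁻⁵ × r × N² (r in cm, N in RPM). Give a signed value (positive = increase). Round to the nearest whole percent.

RCF ∝ N², so the ratio is (8800/16500)² = (0.533333)² = 0.2844.
Change = 0.2844 − 1 = -0.7156 → -71.6%.

-72%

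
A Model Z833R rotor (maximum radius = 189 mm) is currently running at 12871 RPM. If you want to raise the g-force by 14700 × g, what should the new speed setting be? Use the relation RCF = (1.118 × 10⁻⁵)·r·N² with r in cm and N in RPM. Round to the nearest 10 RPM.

r = 189 mm = 18.9 cm
Current RCF = 1.118 × 10⁻⁵ × 18.9 × (12871)² = 1.118 × 10⁻⁵ × 18.9 × 165,662,641 ≈ 35,004.8 × g
Target RCF = 35,004.8 + 14,700 = 49,704.8 × g
N² = 49,704.8 / (21.1302 × 10⁻⁵) = 235,231,091
N ≈ √235,231,091 ≈ 15,337.2

N₂ ≈ 15340 RPM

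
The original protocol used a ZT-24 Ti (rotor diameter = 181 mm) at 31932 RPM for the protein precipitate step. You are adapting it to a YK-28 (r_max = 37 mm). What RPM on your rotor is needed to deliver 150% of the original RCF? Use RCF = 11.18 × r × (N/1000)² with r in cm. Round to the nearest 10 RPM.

≈ 61160 RPM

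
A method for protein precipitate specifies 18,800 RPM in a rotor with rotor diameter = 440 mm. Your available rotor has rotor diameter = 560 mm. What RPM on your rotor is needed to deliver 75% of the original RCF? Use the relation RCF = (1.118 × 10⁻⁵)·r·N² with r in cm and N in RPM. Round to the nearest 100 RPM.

Original rotor: r = 440 mm / 2 = 220 mm = 22 cm
RCF = 1.118 × 10⁻⁵ × r × N²
RCF_original = 1.118 × 10⁻⁵ × 22 × (18800)² = 1.118 × 10⁻⁵ × 22 × 353,440,000 ≈ 86,932.1 × g
Target RCF = 0.75 × 86,932.1 ≈ 65,199.1 × g
Your rotor: r = 560 mm / 2 = 280 mm = 28 cm
65,199.1 = 1.118 × 10⁻⁵ × 28 × N²
N² = 65,199.1 / (31.304 × 10⁻⁵) = 208,277,217
N ≈ √208,277,217 ≈ 14,431.8

≈ 14400 RPM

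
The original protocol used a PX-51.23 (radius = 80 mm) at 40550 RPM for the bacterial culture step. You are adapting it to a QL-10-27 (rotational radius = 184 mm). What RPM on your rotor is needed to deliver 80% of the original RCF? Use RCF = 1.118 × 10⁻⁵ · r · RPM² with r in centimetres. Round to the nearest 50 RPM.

Original rotor: r = 80 mm = 8.0 cm
RCF_original = 1.118 × 10⁻⁵ × 8 × (40550)² = 1.118 × 10⁻⁵ × 8 × 1,644,302,500 ≈ 147,066.4 × g
Target RCF = 0.8 × 147,066.4 ≈ 117,653.1 × g
Your rotor: r = 184 mm = 18.4 cm
117,653.1 = 1.118 × 10⁻⁵ × 18.4 × N²
N² = 117,653.1 / (20.5712 × 10⁻⁵) = 571,931,146
N ≈ √571,931,146 ≈ 23,915.1

≈ 23900 RPM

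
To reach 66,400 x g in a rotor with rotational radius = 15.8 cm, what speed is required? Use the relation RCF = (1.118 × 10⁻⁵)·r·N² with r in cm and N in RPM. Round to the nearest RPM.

≈ 19388 RPM

66,400 = 1.118 × 10⁻⁵ × 15.8 × N²
N² = 66,400 / (17.6644 × 10⁻⁵) = 375,897,285
N ≈ √375,897,285 ≈ 19,388.1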